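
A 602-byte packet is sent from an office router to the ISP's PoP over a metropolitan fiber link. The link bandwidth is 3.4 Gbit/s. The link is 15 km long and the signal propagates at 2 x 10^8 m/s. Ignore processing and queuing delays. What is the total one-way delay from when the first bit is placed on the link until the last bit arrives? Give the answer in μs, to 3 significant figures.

L = 602 × 8 = 4816 bits.
Transmission delay = L/R = 4816 / 3400000000 = 1.41647 μs.
Propagation delay = d/s = 15000 m / 200000000 m/s = 75 μs.
Total = 76.4 μs.

76.4 μs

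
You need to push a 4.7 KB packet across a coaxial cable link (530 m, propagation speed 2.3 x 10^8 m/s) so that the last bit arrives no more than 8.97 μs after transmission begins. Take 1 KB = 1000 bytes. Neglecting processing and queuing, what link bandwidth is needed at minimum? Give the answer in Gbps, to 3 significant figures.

5.64 Gbps

L = 37600 bits.
Propagation delay = 530 / 2.3e+08 = 2.30435 μs.
Transmission budget = 8.97 − 2.30435 = 6.66565 μs.
R ≥ L / t_tx = 37600 bits / 6.66565e-06 s = 5.64 Gbps.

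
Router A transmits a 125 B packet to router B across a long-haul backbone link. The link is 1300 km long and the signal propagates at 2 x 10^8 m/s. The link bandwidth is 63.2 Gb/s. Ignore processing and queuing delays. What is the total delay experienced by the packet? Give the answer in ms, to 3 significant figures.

L = 125 × 8 = 1000 bits.
Transmission delay = L/R = 1000 / 63200000000 = 1.58228e-05 ms.
Propagation delay = d/s = 1300000 m / 200000000 m/s = 6.5 ms.
Total = 6.50 ms.

6.50 ms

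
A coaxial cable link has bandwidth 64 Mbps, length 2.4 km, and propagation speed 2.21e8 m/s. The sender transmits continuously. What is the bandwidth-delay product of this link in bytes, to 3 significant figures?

Propagation delay = 2400 / 221000000 = 1.08597e-05 s.
BDP = R × t_prop = 64000000 × 1.08597e-05 = 695.023 bits.
In bytes: 695.023/8 = 86.9 bytes.

86.9 bytes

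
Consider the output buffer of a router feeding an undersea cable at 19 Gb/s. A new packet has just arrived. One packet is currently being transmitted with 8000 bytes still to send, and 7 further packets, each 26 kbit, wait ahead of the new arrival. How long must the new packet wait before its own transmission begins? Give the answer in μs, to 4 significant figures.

Each queued packet: L/R = 26000/19000000000 = 1.36842 μs.
7 queued → 9.57895 μs.
Plus remaining 64000 bits of current packet: 3.36842 μs.
Queuing delay = 12.95 μs.

12.95 μs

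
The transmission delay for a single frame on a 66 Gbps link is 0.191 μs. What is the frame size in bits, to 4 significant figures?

12610 bits

L = R × t_tx = 66000000000 b/s × 1.91e-07 s = 12606 bits.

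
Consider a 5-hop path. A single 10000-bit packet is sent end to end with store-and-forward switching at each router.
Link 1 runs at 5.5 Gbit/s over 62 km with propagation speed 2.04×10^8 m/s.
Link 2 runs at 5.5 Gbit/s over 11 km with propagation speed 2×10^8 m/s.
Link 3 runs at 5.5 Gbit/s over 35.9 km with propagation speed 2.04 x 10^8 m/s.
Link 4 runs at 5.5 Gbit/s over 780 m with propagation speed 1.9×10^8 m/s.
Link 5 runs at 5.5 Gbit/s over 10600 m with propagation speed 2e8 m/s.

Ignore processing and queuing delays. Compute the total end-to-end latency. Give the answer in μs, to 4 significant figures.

601.1 μs

Transmission delay per hop = L/R = 10000/5500000000 = 1.81818 μs; 5 hops → 9.09091 μs.
Propagation delays (d/s per hop): 303.922, 55, 175.98, 4.10526, 53 μs; sum = 592.007 μs.
End-to-end = 601.1 μs.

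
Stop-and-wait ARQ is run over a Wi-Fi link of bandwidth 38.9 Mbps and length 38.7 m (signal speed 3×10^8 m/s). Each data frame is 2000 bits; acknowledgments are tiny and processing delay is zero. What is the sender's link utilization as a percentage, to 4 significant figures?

99.50 %

t_tx = L/R = 2000/38900000 = 5.14139e-05 s.
t_prop = 38.7/300000000 = 1.29e-07 s; RTT = 2.58e-07 s.
Cycle = t_tx + RTT = 5.16719e-05 s.
Utilization = t_tx / cycle = 5.14139e-05/5.16719e-05 = 99.50 %.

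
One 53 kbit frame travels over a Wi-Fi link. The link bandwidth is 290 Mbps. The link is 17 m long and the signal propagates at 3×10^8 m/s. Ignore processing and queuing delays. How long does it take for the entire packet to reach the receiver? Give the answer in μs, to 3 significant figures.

183 μs

L = 53000 bits.
Transmission delay = L/R = 53000 / 290000000 = 182.759 μs.
Propagation delay = d/s = 17 m / 300000000 m/s = 0.0566667 μs.
Total = 183 μs.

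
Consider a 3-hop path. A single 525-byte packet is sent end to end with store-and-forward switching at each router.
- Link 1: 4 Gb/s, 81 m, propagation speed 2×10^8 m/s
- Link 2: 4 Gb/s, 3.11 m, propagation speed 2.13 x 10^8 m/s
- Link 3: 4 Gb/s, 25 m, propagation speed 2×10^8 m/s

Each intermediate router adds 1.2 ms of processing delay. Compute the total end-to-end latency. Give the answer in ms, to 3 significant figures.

2.40 ms

L = 525 × 8 = 4200 bits.
Transmission delay per hop = L/R = 4200/4000000000 = 0.00105 ms; 3 hops → 0.00315 ms.
Propagation delays (d/s per hop): 0.000405, 1.46009e-05, 0.000125 ms; sum = 0.000544601 ms.
Processing at 2 router(s): 2 × 1.2 ms = 2.4 ms.
End-to-end = 2.40 ms.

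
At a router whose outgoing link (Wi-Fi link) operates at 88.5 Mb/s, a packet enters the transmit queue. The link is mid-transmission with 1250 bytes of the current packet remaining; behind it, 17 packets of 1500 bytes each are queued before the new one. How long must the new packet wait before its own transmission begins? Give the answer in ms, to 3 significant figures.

Each queued packet: L/R = 12000/88500000 = 0.135593 ms.
17 queued → 2.30508 ms.
Plus remaining 10000 bits of current packet: 0.112994 ms.
Queuing delay = 2.42 ms.

2.42 ms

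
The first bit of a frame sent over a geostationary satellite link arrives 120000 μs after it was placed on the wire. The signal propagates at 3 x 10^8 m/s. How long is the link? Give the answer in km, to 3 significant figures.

d = s × t_prop = 300000000 × 0.12 = 36000 km.

36000 km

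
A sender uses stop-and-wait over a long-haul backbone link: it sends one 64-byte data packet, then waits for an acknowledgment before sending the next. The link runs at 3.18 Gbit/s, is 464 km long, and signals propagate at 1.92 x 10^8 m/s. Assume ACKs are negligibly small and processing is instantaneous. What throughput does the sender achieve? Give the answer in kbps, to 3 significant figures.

t_tx = L/R = 512/3180000000 = 1.61006e-07 s.
t_prop = 464000/192000000 = 0.00241667 s; RTT = 0.00483333 s.
Cycle = t_tx + RTT = 0.00483349 s.
Throughput = L / cycle = 512 / 0.00483349 = 106 kbps.

106 kbps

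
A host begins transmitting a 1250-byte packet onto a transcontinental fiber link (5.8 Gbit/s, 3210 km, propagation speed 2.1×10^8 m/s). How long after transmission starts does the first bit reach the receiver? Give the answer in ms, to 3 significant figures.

15.3 ms

First bit experiences only propagation delay: d/s = 3210000/210000000 = 15.3 ms.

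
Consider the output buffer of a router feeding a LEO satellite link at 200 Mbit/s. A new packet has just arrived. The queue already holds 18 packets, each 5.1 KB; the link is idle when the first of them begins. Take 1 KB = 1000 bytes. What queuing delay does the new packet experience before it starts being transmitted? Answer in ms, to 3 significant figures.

3.67 ms

Each queued packet: L/R = 40800/200000000 = 0.204 ms.
18 queued → 3.672 ms.
Queuing delay = 3.67 ms.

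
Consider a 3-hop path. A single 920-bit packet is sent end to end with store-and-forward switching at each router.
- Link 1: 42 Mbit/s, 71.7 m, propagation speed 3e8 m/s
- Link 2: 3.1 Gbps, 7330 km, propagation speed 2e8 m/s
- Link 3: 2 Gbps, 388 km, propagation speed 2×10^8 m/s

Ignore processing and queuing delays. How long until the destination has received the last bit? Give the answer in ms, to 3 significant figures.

Transmission delays (L/R per hop): 0.0219048, 0.000296774, 0.00046 ms; sum = 0.0226615 ms.
Propagation delays (d/s per hop): 0.000239, 36.65, 1.94 ms; sum = 38.5902 ms.
End-to-end = 38.6 ms.

38.6 ms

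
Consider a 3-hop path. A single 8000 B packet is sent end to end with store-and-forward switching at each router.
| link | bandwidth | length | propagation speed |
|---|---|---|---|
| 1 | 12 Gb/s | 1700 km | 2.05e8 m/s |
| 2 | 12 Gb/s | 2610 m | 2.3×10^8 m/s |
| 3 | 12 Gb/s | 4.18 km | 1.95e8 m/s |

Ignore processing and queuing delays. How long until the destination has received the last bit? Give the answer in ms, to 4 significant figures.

8.341 ms

L = 8000 × 8 = 64000 bits.
Transmission delay per hop = L/R = 64000/12000000000 = 0.00533333 ms; 3 hops → 0.016 ms.
Propagation delays (d/s per hop): 8.29268, 0.0113478, 0.0214359 ms; sum = 8.32547 ms.
End-to-end = 8.341 ms.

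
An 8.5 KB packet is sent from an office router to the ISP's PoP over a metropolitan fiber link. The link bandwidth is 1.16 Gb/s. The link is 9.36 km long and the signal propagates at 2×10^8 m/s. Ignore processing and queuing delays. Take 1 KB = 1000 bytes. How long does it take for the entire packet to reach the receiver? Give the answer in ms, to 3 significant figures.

0.105 ms

L = 68000 bits.
Transmission delay = L/R = 68000 / 1160000000 = 0.0586207 ms.
Propagation delay = d/s = 9360 m / 200000000 m/s = 0.0468 ms.
Total = 0.105 ms.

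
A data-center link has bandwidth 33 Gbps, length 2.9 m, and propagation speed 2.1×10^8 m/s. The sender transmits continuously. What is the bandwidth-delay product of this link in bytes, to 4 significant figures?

Propagation delay = 2.9 / 210000000 = 1.38095e-08 s.
BDP = R × t_prop = 33000000000 × 1.38095e-08 = 455.714 bits.
In bytes: 455.714/8 = 56.96 bytes.

56.96 bytes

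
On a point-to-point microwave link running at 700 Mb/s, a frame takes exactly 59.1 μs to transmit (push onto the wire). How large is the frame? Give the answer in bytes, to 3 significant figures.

5170 bytes

L = R × t_tx = 700000000 b/s × 5.91e-05 s = 41370 bits.
In bytes: 41370 / 8 = 5170 bytes.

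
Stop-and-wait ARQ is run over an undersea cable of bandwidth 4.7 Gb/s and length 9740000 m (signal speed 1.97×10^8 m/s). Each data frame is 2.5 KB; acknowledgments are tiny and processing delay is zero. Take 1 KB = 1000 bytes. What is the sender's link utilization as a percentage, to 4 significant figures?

0.004303 %

t_tx = L/R = 20000/4700000000 = 4.25532e-06 s.
t_prop = 9740000/197000000 = 0.0494416 s; RTT = 0.0988832 s.
Cycle = t_tx + RTT = 0.0988875 s.
Utilization = t_tx / cycle = 4.25532e-06/0.0988875 = 0.004303 %.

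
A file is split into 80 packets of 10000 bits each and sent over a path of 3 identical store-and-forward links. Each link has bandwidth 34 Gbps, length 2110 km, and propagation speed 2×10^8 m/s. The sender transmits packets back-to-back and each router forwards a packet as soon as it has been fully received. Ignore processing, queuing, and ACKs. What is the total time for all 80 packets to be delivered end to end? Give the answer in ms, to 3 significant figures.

31.7 ms

Per-hop transmission t_tx = L/R = 10000/34000000000 = 0.000294118 ms.
Per-hop propagation t_prop = 2110000/200000000 = 10.55 ms.
Pipeline fill: first packet needs 3·t_tx to clear all hops; remaining 79 packets each add one t_tx.
Total = (3+80-1)·t_tx + 3·t_prop = 82·0.000294118 + 3·10.55 = 31.7 ms.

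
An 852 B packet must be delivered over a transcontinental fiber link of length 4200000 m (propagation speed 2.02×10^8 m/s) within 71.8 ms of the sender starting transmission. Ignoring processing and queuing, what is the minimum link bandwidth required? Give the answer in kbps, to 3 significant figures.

134 kbps

L = 6816 bits.
Propagation delay = 4200000 / 202000000 = 20.7921 ms.
Transmission budget = 71.8 − 20.7921 = 51.0079 ms.
R ≥ L / t_tx = 6816 bits / 0.0510079 s = 134 kbps.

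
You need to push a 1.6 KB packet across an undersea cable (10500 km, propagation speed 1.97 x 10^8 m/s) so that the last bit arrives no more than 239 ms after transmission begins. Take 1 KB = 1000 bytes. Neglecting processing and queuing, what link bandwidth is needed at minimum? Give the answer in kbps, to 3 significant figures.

L = 12800 bits.
Propagation delay = 10500000 / 197000000 = 53.2995 ms.
Transmission budget = 239 − 53.2995 = 185.701 ms.
R ≥ L / t_tx = 12800 bits / 0.185701 s = 68.9 kbps.

68.9 kbps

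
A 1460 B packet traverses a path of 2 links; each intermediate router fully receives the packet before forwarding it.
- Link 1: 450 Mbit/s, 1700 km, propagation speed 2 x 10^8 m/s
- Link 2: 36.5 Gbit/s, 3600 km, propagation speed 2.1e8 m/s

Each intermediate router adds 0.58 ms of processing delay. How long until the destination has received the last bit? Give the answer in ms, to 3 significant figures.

L = 1460 × 8 = 11680 bits.
Transmission delays (L/R per hop): 0.0259556, 0.00032 ms; sum = 0.0262756 ms.
Propagation delays (d/s per hop): 8.5, 17.1429 ms; sum = 25.6429 ms.
Processing at 1 router(s): 1 × 0.58 ms = 0.58 ms.
End-to-end = 26.2 ms.

26.2 ms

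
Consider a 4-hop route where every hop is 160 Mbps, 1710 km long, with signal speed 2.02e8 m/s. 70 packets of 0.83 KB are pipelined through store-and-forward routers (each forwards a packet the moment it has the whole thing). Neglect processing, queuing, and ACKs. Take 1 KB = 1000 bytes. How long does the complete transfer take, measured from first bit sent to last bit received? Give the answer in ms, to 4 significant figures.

36.89 ms

Per-hop transmission t_tx = L/R = 6640/160000000 = 0.0415 ms.
Per-hop propagation t_prop = 1710000/202000000 = 8.46535 ms.
Pipeline fill: first packet needs 4·t_tx to clear all hops; remaining 69 packets each add one t_tx.
Total = (4+70-1)·t_tx + 4·t_prop = 73·0.0415 + 4·8.46535 = 36.89 ms.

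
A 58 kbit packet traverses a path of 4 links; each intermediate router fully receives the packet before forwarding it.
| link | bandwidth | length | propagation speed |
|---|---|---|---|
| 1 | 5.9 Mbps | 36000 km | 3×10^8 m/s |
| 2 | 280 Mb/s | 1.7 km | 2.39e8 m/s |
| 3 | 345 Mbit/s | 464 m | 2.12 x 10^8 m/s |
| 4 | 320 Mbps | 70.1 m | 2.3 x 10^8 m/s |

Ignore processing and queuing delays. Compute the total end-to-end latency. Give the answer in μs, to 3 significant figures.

130000 μs

L = 58000 bits.
Transmission delays (L/R per hop): 9830.51, 207.143, 168.116, 181.25 μs; sum = 10387 μs.
Propagation delays (d/s per hop): 120000, 7.11297, 2.18868, 0.304783 μs; sum = 120010 μs.
End-to-end = 130000 μs.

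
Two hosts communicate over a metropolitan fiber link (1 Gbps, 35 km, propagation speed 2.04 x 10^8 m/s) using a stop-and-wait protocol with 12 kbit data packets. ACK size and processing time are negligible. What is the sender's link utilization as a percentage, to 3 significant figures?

t_tx = L/R = 12000/1000000000 = 1.2e-05 s.
t_prop = 35000/204000000 = 0.000171569 s; RTT = 0.000343137 s.
Cycle = t_tx + RTT = 0.000355137 s.
Utilization = t_tx / cycle = 1.2e-05/0.000355137 = 3.38 %.

3.38 %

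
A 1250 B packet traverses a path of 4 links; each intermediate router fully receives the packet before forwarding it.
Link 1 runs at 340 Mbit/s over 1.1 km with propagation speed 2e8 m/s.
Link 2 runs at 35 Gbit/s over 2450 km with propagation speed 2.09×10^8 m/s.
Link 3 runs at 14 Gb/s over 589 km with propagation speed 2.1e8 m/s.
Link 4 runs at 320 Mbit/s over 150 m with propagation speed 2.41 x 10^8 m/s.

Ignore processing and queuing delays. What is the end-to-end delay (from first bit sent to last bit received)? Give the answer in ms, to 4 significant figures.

L = 1250 × 8 = 10000 bits.
Transmission delays (L/R per hop): 0.0294118, 0.000285714, 0.000714286, 0.03125 ms; sum = 0.0616618 ms.
Propagation delays (d/s per hop): 0.0055, 11.7225, 2.80476, 0.000622407 ms; sum = 14.5334 ms.
End-to-end = 14.60 ms.

14.60 ms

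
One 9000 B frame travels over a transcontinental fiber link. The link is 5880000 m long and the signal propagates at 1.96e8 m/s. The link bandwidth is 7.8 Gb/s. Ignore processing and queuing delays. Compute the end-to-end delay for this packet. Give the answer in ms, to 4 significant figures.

L = 9000 × 8 = 72000 bits.
Transmission delay = L/R = 72000 / 7800000000 = 0.00923077 ms.
Propagation delay = d/s = 5880000 m / 196000000 m/s = 30 ms.
Total = 30.01 ms.

30.01 ms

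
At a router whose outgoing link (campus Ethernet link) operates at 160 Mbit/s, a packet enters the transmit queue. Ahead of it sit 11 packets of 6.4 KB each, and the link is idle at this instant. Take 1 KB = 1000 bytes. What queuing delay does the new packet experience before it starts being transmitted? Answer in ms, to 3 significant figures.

Each queued packet: L/R = 51200/160000000 = 0.32 ms.
11 queued → 3.52 ms.
Queuing delay = 3.52 ms.

3.52 ms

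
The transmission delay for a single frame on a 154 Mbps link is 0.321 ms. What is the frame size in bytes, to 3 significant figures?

L = R × t_tx = 154000000 b/s × 0.000321 s = 49434 bits.
In bytes: 49434 / 8 = 6180 bytes.

6180 bytes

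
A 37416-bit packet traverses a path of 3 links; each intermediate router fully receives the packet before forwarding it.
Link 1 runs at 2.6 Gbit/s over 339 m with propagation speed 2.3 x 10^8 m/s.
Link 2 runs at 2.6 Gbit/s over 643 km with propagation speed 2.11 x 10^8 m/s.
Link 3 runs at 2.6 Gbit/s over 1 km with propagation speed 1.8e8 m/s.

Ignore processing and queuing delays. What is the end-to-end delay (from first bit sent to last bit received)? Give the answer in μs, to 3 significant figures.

3100 μs

Transmission delay per hop = L/R = 37416/2600000000 = 14.3908 μs; 3 hops → 43.1723 μs.
Propagation delays (d/s per hop): 1.47391, 3047.39, 5.55556 μs; sum = 3054.42 μs.
End-to-end = 3100 μs.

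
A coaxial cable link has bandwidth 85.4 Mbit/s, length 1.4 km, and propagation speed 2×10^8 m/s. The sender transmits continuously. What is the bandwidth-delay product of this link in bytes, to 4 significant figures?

74.73 bytes

Propagation delay = 1400 / 200000000 = 7e-06 s.
BDP = R × t_prop = 85400000 × 7e-06 = 597.8 bits.
In bytes: 597.8/8 = 74.73 bytes.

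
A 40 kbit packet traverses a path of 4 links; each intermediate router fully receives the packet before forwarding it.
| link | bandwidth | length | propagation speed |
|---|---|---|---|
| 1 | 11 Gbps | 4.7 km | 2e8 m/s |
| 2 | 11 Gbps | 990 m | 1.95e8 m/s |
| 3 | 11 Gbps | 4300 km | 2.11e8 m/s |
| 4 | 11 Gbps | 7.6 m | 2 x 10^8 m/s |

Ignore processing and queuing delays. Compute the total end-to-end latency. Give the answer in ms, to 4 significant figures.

L = 40000 bits.
Transmission delay per hop = L/R = 40000/11000000000 = 0.00363636 ms; 4 hops → 0.0145455 ms.
Propagation delays (d/s per hop): 0.0235, 0.00507692, 20.3791, 3.8e-05 ms; sum = 20.4078 ms.
End-to-end = 20.42 ms.

20.42 ms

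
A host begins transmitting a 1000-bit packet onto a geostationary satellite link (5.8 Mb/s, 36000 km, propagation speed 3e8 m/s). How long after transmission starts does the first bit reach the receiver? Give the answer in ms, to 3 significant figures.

120 ms

First bit experiences only propagation delay: d/s = 36000000/300000000 = 120 ms.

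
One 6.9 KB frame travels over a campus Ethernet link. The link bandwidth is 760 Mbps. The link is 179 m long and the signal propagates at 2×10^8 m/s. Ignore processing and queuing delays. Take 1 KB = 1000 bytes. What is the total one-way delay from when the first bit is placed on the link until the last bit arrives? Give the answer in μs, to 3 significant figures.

L = 55200 bits.
Transmission delay = L/R = 55200 / 760000000 = 72.6316 μs.
Propagation delay = d/s = 179 m / 200000000 m/s = 0.895 μs.
Total = 73.5 μs.

73.5 μs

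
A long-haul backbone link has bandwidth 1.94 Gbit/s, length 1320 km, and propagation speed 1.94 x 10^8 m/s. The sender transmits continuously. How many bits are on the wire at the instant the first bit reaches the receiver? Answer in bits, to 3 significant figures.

Propagation delay = 1320000 / 194000000 = 0.00680412 s.
BDP = R × t_prop = 1940000000 × 0.00680412 = 13200000 bits.

13200000 bits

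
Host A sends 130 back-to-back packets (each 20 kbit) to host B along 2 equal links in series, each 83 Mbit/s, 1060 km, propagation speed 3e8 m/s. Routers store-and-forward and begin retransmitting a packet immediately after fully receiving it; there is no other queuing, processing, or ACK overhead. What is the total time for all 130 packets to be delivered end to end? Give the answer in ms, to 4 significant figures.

38.63 ms

Per-hop transmission t_tx = L/R = 20000/83000000 = 0.240964 ms.
Per-hop propagation t_prop = 1060000/300000000 = 3.53333 ms.
Pipeline fill: first packet needs 2·t_tx to clear all hops; remaining 129 packets each add one t_tx.
Total = (2+130-1)·t_tx + 2·t_prop = 131·0.240964 + 2·3.53333 = 38.63 ms.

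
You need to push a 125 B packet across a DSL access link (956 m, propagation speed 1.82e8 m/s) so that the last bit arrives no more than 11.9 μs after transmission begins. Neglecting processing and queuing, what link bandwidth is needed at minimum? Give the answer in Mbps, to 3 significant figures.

150 Mbps

L = 1000 bits.
Propagation delay = 956 / 182000000 = 5.25275 μs.
Transmission budget = 11.9 − 5.25275 = 6.64725 μs.
R ≥ L / t_tx = 1000 bits / 6.64725e-06 s = 150 Mbps.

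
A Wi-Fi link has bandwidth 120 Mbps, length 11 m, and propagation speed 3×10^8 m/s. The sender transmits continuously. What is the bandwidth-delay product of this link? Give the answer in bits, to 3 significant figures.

4.40 bits

Propagation delay = 11 / 300000000 = 3.66667e-08 s.
BDP = R × t_prop = 120000000 × 3.66667e-08 = 4.4 bits.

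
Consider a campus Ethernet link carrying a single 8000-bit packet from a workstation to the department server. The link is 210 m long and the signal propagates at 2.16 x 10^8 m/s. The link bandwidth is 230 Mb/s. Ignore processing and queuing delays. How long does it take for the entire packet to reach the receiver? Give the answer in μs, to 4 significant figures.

Transmission delay = L/R = 8000 / 230000000 = 34.7826 μs.
Propagation delay = d/s = 210 m / 216000000 m/s = 0.972222 μs.
Total = 35.75 μs.

35.75 μs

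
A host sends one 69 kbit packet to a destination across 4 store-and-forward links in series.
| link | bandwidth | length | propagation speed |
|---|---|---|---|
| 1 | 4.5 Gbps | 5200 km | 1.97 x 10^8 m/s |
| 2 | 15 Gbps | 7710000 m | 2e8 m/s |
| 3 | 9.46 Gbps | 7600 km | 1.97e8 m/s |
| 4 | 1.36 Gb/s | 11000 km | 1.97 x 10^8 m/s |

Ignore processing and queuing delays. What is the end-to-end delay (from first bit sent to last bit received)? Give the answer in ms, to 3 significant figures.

L = 69000 bits.
Transmission delays (L/R per hop): 0.0153333, 0.0046, 0.00729387, 0.0507353 ms; sum = 0.0779625 ms.
Propagation delays (d/s per hop): 26.3959, 38.55, 38.5787, 55.8376 ms; sum = 159.362 ms.
End-to-end = 159 ms.

159 ms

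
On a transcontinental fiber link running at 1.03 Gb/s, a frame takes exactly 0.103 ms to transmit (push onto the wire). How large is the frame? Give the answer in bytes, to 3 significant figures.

L = R × t_tx = 1030000000 b/s × 0.000103 s = 106090 bits.
In bytes: 106090 / 8 = 13300 bytes.

13300 bytes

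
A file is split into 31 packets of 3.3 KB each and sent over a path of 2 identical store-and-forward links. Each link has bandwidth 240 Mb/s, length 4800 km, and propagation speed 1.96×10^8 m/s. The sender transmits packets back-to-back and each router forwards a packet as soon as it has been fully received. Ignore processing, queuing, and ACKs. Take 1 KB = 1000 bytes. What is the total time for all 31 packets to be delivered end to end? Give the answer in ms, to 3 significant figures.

Per-hop transmission t_tx = L/R = 26400/240000000 = 0.11 ms.
Per-hop propagation t_prop = 4800000/196000000 = 24.4898 ms.
Pipeline fill: first packet needs 2·t_tx to clear all hops; remaining 30 packets each add one t_tx.
Total = (2+31-1)·t_tx + 2·t_prop = 32·0.11 + 2·24.4898 = 52.5 ms.

52.5 ms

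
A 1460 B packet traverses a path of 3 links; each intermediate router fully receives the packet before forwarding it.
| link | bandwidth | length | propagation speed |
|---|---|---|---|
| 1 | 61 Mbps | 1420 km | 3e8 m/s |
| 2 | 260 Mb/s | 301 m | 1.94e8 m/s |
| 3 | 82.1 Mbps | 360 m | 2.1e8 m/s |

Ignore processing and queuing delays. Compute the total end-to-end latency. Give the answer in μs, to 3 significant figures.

5120 μs

L = 1460 × 8 = 11680 bits.
Transmission delays (L/R per hop): 191.475, 44.9231, 142.266 μs; sum = 378.664 μs.
Propagation delays (d/s per hop): 4733.33, 1.55155, 1.71429 μs; sum = 4736.6 μs.
End-to-end = 5120 μs.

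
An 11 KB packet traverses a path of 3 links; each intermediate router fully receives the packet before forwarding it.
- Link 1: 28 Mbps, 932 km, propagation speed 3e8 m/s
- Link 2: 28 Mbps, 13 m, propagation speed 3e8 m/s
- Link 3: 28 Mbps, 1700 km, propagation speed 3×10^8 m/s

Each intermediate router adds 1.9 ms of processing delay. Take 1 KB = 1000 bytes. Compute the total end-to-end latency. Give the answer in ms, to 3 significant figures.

22.0 ms

L = 88000 bits.
Transmission delay per hop = L/R = 88000/28000000 = 3.14286 ms; 3 hops → 9.42857 ms.
Propagation delays (d/s per hop): 3.10667, 4.33333e-05, 5.66667 ms; sum = 8.77338 ms.
Processing at 2 router(s): 2 × 1.9 ms = 3.8 ms.
End-to-end = 22.0 ms.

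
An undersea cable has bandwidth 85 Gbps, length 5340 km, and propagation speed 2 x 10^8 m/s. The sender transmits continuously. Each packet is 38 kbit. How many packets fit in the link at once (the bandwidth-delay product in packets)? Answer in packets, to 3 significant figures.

Propagation delay = 5340000 / 200000000 = 0.0267 s.
BDP = R × t_prop = 85000000000 × 0.0267 = 2269500000 bits.
In packets of 38000 bits: 59700 packets.

59700 packets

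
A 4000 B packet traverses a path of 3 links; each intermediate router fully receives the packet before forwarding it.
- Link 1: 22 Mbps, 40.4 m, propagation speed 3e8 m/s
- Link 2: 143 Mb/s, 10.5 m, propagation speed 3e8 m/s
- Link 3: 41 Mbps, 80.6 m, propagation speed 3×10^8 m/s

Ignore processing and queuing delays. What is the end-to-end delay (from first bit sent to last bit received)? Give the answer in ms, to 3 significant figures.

2.46 ms

L = 4000 × 8 = 32000 bits.
Transmission delays (L/R per hop): 1.45455, 0.223776, 0.780488 ms; sum = 2.45881 ms.
Propagation delays (d/s per hop): 0.000134667, 3.5e-05, 0.000268667 ms; sum = 0.000438333 ms.
End-to-end = 2.46 ms.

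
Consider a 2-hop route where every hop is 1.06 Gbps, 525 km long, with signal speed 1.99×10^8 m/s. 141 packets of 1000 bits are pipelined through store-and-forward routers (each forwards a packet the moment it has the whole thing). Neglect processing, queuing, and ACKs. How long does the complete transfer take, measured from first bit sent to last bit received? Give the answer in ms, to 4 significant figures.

5.410 ms

Per-hop transmission t_tx = L/R = 1000/1060000000 = 0.000943396 ms.
Per-hop propagation t_prop = 525000/199000000 = 2.63819 ms.
Pipeline fill: first packet needs 2·t_tx to clear all hops; remaining 140 packets each add one t_tx.
Total = (2+141-1)·t_tx + 2·t_prop = 142·0.000943396 + 2·2.63819 = 5.410 ms.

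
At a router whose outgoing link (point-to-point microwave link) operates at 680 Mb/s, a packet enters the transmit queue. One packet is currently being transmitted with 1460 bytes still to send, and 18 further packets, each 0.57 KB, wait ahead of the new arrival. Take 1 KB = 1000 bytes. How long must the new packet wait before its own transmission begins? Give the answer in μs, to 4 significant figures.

137.9 μs

Each queued packet: L/R = 4560/680000000 = 6.70588 μs.
18 queued → 120.706 μs.
Plus remaining 11680 bits of current packet: 17.1765 μs.
Queuing delay = 137.9 μs.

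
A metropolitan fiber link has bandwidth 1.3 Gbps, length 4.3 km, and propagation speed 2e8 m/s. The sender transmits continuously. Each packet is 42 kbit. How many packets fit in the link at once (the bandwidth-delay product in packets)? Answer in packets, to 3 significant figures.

Propagation delay = 4300 / 200000000 = 2.15e-05 s.
BDP = R × t_prop = 1300000000 × 2.15e-05 = 27950 bits.
In packets of 42000 bits: 0.665 packets.

0.665 packets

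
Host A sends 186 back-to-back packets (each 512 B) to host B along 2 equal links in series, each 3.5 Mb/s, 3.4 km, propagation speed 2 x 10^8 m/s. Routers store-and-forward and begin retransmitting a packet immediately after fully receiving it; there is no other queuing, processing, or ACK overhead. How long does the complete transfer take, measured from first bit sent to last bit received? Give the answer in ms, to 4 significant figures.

Per-hop transmission t_tx = L/R = 4096/3500000 = 1.17029 ms.
Per-hop propagation t_prop = 3400/200000000 = 0.017 ms.
Pipeline fill: first packet needs 2·t_tx to clear all hops; remaining 185 packets each add one t_tx.
Total = (2+186-1)·t_tx + 2·t_prop = 187·1.17029 + 2·0.017 = 218.9 ms.

218.9 ms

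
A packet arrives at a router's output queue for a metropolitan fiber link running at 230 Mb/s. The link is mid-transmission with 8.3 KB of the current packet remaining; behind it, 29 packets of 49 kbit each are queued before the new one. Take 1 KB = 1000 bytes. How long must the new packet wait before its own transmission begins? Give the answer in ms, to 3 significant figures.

6.47 ms

Each queued packet: L/R = 49000/230000000 = 0.213043 ms.
29 queued → 6.17826 ms.
Plus remaining 66400 bits of current packet: 0.288696 ms.
Queuing delay = 6.47 ms.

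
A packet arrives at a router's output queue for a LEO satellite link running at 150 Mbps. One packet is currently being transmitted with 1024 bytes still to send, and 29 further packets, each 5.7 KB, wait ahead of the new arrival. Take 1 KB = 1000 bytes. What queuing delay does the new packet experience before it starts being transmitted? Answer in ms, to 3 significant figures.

Each queued packet: L/R = 45600/150000000 = 0.304 ms.
29 queued → 8.816 ms.
Plus remaining 8192 bits of current packet: 0.0546133 ms.
Queuing delay = 8.87 ms.

8.87 ms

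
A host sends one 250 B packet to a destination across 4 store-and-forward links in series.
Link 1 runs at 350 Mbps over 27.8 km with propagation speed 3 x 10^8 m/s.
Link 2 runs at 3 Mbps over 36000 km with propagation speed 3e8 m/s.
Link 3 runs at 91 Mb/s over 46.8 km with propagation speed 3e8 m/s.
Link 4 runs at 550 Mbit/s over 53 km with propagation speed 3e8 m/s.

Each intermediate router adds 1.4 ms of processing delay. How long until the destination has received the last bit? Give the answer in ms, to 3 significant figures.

L = 250 × 8 = 2000 bits.
Transmission delays (L/R per hop): 0.00571429, 0.666667, 0.021978, 0.00363636 ms; sum = 0.697995 ms.
Propagation delays (d/s per hop): 0.0926667, 120, 0.156, 0.176667 ms; sum = 120.425 ms.
Processing at 3 router(s): 3 × 1.4 ms = 4.2 ms.
End-to-end = 125 ms.

125 ms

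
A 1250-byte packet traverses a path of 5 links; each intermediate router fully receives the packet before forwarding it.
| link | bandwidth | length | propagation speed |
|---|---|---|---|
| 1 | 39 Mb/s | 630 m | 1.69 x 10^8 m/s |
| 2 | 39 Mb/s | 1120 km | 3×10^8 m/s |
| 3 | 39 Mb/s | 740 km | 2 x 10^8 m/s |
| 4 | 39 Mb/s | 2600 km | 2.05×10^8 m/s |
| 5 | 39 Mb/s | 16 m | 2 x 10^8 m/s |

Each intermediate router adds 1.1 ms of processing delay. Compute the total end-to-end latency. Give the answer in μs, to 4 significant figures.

25800 μs

L = 1250 × 8 = 10000 bits.
Transmission delay per hop = L/R = 10000/39000000 = 256.41 μs; 5 hops → 1282.05 μs.
Propagation delays (d/s per hop): 3.72781, 3733.33, 3700, 12682.9, 0.08 μs; sum = 20120.1 μs.
Processing at 4 router(s): 4 × 1.1 ms = 4400 μs.
End-to-end = 25800 μs.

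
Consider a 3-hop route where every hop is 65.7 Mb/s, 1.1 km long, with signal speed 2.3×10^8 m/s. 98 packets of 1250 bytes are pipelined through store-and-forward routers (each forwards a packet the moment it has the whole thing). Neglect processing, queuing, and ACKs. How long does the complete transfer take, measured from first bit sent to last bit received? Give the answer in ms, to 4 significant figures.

Per-hop transmission t_tx = L/R = 10000/65700000 = 0.152207 ms.
Per-hop propagation t_prop = 1100/2.3e+08 = 0.00478261 ms.
Pipeline fill: first packet needs 3·t_tx to clear all hops; remaining 97 packets each add one t_tx.
Total = (3+98-1)·t_tx + 3·t_prop = 100·0.152207 + 3·0.00478261 = 15.24 ms.

15.24 ms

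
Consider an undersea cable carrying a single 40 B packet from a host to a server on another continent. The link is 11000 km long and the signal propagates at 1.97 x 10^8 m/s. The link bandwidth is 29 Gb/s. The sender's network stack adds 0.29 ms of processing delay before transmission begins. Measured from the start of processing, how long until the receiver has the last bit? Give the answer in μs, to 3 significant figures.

56100 μs

L = 40 × 8 = 320 bits.
Transmission delay = L/R = 320 / 29000000000 = 0.0110345 μs.
Propagation delay = d/s = 11000000 m / 197000000 m/s = 55837.6 μs.
Plus processing delay 0.29 ms = 290 μs.
Total = 56100 μs.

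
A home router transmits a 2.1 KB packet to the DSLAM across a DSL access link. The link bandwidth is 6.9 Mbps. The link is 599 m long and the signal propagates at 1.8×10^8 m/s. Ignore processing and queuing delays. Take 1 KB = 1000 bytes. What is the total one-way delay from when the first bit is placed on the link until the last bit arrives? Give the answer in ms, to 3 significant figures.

2.44 ms

L = 16800 bits.
Transmission delay = L/R = 16800 / 6900000 = 2.43478 ms.
Propagation delay = d/s = 599 m / 180000000 m/s = 0.00332778 ms.
Total = 2.44 ms.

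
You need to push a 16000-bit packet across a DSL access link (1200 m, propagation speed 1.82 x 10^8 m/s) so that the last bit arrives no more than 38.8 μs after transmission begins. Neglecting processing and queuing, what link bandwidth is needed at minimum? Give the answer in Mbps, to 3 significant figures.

497 Mbps

Propagation delay = 1200 / 182000000 = 6.59341 μs.
Transmission budget = 38.8 − 6.59341 = 32.2066 μs.
R ≥ L / t_tx = 16000 bits / 3.22066e-05 s = 497 Mbps.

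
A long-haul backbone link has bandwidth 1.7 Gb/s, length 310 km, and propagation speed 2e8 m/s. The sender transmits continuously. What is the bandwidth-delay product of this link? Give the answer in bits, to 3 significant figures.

Propagation delay = 310000 / 200000000 = 0.00155 s.
BDP = R × t_prop = 1700000000 × 0.00155 = 2635000 bits.

2640000 bits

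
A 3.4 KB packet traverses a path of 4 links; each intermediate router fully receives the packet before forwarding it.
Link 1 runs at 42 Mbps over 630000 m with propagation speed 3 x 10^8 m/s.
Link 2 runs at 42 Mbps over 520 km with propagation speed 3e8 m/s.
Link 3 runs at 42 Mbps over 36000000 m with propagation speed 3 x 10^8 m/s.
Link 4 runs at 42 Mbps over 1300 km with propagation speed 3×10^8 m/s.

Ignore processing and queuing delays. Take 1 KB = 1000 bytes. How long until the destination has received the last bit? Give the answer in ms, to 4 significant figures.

L = 27200 bits.
Transmission delay per hop = L/R = 27200/42000000 = 0.647619 ms; 4 hops → 2.59048 ms.
Propagation delays (d/s per hop): 2.1, 1.73333, 120, 4.33333 ms; sum = 128.167 ms.
End-to-end = 130.8 ms.

130.8 ms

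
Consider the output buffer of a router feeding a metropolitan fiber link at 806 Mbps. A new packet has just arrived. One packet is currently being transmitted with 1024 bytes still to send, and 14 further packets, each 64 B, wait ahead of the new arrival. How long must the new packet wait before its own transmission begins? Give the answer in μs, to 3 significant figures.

19.1 μs

Each queued packet: L/R = 512/806000000 = 0.635236 μs.
14 queued → 8.8933 μs.
Plus remaining 8192 bits of current packet: 10.1638 μs.
Queuing delay = 19.1 μs.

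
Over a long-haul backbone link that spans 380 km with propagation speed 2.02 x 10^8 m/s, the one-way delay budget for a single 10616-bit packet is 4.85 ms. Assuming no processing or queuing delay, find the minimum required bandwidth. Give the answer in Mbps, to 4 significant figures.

Propagation delay = 380000 / 202000000 = 1.88119 ms.
Transmission budget = 4.85 − 1.88119 = 2.96881 ms.
R ≥ L / t_tx = 10616 bits / 0.00296881 s = 3.576 Mbps.

3.576 Mbps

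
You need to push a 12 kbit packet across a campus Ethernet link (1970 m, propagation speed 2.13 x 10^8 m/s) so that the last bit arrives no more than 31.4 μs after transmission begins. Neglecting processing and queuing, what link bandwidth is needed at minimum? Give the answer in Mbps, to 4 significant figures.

Propagation delay = 1970 / 213000000 = 9.24883 μs.
Transmission budget = 31.4 − 9.24883 = 22.1512 μs.
R ≥ L / t_tx = 12000 bits / 2.21512e-05 s = 541.7 Mbps.

541.7 Mbps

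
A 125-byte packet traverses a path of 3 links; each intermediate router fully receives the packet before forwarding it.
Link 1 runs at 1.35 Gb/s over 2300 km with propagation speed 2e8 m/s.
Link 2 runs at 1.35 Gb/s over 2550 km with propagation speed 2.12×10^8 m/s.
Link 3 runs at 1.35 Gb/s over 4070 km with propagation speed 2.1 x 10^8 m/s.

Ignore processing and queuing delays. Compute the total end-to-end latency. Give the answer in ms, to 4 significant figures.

L = 125 × 8 = 1000 bits.
Transmission delay per hop = L/R = 1000/1350000000 = 0.000740741 ms; 3 hops → 0.00222222 ms.
Propagation delays (d/s per hop): 11.5, 12.0283, 19.381 ms; sum = 42.9093 ms.
End-to-end = 42.91 ms.

42.91 ms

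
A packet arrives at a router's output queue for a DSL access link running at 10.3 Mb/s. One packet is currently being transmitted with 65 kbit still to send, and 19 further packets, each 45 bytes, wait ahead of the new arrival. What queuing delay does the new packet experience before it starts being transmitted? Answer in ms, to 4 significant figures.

6.975 ms

Each queued packet: L/R = 360/10300000 = 0.0349515 ms.
19 queued → 0.664078 ms.
Plus remaining 65000 bits of current packet: 6.31068 ms.
Queuing delay = 6.975 ms.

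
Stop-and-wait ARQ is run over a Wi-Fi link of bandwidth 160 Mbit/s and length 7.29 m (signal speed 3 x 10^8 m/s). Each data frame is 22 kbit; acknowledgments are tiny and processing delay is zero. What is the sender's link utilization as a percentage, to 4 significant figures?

99.96 %

t_tx = L/R = 22000/160000000 = 0.0001375 s.
t_prop = 7.29/300000000 = 2.43e-08 s; RTT = 4.86e-08 s.
Cycle = t_tx + RTT = 0.000137549 s.
Utilization = t_tx / cycle = 0.0001375/0.000137549 = 99.96 %.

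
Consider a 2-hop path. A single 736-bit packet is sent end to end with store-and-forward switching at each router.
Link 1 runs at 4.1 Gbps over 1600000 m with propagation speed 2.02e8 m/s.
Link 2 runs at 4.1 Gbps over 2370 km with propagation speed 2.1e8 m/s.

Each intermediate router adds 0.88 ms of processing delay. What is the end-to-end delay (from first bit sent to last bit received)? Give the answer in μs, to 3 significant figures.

Transmission delay per hop = L/R = 736/4.1e+09 = 0.179512 μs; 2 hops → 0.359024 μs.
Propagation delays (d/s per hop): 7920.79, 11285.7 μs; sum = 19206.5 μs.
Processing at 1 router(s): 1 × 0.88 ms = 880 μs.
End-to-end = 20100 μs.

20100 μs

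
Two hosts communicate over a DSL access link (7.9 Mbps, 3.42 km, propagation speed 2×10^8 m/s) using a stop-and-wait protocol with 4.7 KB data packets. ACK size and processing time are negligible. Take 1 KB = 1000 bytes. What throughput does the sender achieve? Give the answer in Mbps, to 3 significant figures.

t_tx = L/R = 37600/7900000 = 0.00475949 s.
t_prop = 3420/200000000 = 1.71e-05 s; RTT = 3.42e-05 s.
Cycle = t_tx + RTT = 0.00479369 s.
Throughput = L / cycle = 37600 / 0.00479369 = 7.84 Mbps.

7.84 Mbps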